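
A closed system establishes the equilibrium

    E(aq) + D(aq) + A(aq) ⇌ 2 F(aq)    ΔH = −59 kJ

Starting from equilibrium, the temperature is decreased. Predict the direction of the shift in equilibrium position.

The forward reaction is exothermic. Lowering T favours the exothermic direction — shift to the right.

right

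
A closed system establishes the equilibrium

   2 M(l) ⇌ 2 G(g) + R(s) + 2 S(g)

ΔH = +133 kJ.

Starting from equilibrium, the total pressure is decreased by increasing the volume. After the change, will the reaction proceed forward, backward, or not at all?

right

Gas moles: reactants 0, products 4 (Δn_gas = +4). Expansion shifts the system toward the side with more moles of gas — to the right.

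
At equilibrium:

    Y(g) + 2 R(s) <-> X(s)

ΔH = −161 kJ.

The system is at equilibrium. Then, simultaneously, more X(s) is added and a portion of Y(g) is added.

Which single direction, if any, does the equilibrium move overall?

right

X is a pure solid; its activity is 1 regardless of amount, so Q is unaffected — no shift from this change.
Adding Y (g), a reactant, drives the reaction to the right.
Only the nonzero effect(s) matter; the net shift is to the right.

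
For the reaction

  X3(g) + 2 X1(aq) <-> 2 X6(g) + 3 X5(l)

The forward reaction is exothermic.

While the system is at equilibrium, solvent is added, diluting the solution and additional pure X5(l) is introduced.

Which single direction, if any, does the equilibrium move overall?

Dilution lowers every aqueous concentration by the same factor. Δn_aq = 0 − 2 = -2, so the system shifts toward the side with more dissolved moles — to the left.
X5 is a pure liquid; its activity is 1 regardless of amount, so Q is unaffected — no shift from this change.
Only the nonzero effect(s) matter; the net shift is to the left.

left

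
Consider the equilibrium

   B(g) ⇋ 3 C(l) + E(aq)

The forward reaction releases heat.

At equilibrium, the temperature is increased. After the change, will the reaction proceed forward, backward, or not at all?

The forward reaction is exothermic. Raising T favours the endothermic direction — shift to the left.

left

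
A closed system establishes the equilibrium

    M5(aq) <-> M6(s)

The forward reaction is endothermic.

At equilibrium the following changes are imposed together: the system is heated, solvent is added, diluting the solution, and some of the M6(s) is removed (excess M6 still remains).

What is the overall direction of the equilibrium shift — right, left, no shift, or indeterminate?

cannot be determined

The forward reaction is endothermic. Raising T favours the endothermic direction — shift to the right.
Dilution lowers every aqueous concentration by the same factor. Δn_aq = 0 − 1 = -1, so the system shifts toward the side with more dissolved moles — to the left.
M6 is a pure solid; its activity is 1 regardless of amount, so Q is unaffected — no shift from this change.
The individual effects push in opposite directions; without quantitative information the net direction cannot be determined.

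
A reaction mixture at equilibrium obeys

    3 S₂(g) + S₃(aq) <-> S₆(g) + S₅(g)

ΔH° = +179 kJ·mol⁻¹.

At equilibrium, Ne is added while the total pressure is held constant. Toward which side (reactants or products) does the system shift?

left

Adding inert gas at constant total pressure expands the volume and lowers every reacting partial pressure. With Δn_gas = 2 − 3 = -1, Q moves away from K toward the side with fewer gas moles, so the system shifts toward the side with more gas moles — to the left.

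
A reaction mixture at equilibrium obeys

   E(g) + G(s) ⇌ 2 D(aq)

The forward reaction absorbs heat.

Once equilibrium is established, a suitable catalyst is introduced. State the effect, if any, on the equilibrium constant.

unchanged

The equilibrium constant depends only on temperature. This perturbation changes neither the position of equilibrium nor K.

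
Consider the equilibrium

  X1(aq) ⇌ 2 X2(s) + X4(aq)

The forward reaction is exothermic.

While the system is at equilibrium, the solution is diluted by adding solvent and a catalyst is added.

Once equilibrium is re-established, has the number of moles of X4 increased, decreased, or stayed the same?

unchanged

Dilution scales every aqueous concentration by the same factor. Δn_aq = 1 − 1 = 0, so Q is unchanged — no shift.
A catalyst speeds both forward and reverse rates equally; it changes neither Q nor K — no shift from this change.
No net shift occurs, so the amount of X4 is unchanged.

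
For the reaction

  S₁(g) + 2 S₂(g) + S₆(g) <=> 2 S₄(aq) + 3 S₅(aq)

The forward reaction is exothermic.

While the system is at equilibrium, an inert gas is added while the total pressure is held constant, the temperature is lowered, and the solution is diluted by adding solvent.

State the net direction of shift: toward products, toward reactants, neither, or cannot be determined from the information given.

cannot be determined

Adding inert gas at constant total pressure expands the volume and lowers every reacting partial pressure. With Δn_gas = 0 − 4 = -4, Q moves away from K toward the side with fewer gas moles, so the system shifts toward the side with more gas moles — to the left.
The forward reaction is exothermic. Lowering T favours the exothermic direction — shift to the right.
Dilution lowers every aqueous concentration by the same factor. Δn_aq = 5 − 0 = +5, so the system shifts toward the side with more dissolved moles — to the right.
The individual effects push in opposite directions; without quantitative information the net direction cannot be determined.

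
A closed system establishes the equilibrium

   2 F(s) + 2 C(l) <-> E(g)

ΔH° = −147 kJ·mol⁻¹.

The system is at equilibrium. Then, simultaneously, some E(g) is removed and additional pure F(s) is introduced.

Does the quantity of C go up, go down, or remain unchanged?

decreases

Removing E (g), a product, drives the reaction to the right.
F is a pure solid; its activity is 1 regardless of amount, so Q is unaffected — no shift from this change.
The net shift is to the right. C is a reactant, so its amount decreases.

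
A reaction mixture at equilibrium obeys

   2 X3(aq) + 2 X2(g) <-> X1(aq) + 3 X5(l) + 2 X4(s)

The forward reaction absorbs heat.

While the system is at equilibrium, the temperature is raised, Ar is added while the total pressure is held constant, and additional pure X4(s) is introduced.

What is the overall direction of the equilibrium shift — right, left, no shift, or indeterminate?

The forward reaction is endothermic. Raising T favours the endothermic direction — shift to the right.
Adding inert gas at constant total pressure expands the volume and lowers every reacting partial pressure. With Δn_gas = 0 − 2 = -2, Q moves away from K toward the side with fewer gas moles, so the system shifts toward the side with more gas moles — to the left.
X4 is a pure solid; its activity is 1 regardless of amount, so Q is unaffected — no shift from this change.
The individual effects push in opposite directions; without quantitative information the net direction cannot be determined.

cannot be determined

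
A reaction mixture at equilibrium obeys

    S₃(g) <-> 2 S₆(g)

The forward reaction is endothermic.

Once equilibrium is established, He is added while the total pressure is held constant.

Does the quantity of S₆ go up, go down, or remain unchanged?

Adding inert gas at constant total pressure expands the volume and lowers every reacting partial pressure. With Δn_gas = 2 − 1 = +1, Q moves away from K toward the side with fewer gas moles, so the system shifts toward the side with more gas moles — to the right.
The net shift is to the right. S₆ is a product, so its amount increases.

increases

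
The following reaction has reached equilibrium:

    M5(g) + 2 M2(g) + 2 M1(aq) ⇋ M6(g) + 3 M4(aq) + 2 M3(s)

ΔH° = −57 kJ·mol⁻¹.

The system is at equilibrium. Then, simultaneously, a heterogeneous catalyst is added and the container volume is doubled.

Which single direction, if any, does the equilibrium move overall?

A catalyst speeds both forward and reverse rates equally; it changes neither Q nor K — no shift from this change.
Gas moles: reactants 3, products 1 (Δn_gas = -2). Expansion shifts the system toward the side with more moles of gas — to the left.
Only the nonzero effect(s) matter; the net shift is to the left.

left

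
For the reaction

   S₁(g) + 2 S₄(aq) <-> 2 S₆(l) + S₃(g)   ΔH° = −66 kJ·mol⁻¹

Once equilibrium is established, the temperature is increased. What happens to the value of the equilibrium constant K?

decreases

K depends on temperature via the van 't Hoff relation. The forward reaction is exothermic, so raising T decreases K.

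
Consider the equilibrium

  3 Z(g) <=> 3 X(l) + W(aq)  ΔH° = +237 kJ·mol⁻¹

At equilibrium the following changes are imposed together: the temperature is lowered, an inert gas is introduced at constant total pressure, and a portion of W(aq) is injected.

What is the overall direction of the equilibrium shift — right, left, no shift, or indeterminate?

left

The forward reaction is endothermic. Lowering T favours the exothermic direction — shift to the left.
Adding inert gas at constant total pressure expands the volume and lowers every reacting partial pressure. With Δn_gas = 0 − 3 = -3, Q moves away from K toward the side with fewer gas moles, so the system shifts toward the side with more gas moles — to the left.
Adding W (aq), a product, drives the reaction to the left.
All effects act in the same direction — net shift to the left.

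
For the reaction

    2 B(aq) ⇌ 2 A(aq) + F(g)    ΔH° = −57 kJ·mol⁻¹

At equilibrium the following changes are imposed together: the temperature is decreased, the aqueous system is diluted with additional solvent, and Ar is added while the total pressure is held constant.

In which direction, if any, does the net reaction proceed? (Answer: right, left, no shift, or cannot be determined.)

The forward reaction is exothermic. Lowering T favours the exothermic direction — shift to the right.
Dilution scales every aqueous concentration by the same factor. Δn_aq = 2 − 2 = 0, so Q is unchanged — no shift.
Adding inert gas at constant total pressure expands the volume and lowers every reacting partial pressure. With Δn_gas = 1 − 0 = +1, Q moves away from K toward the side with fewer gas moles, so the system shifts toward the side with more gas moles — to the right.
Only the nonzero effect(s) matter; the net shift is to the right.

right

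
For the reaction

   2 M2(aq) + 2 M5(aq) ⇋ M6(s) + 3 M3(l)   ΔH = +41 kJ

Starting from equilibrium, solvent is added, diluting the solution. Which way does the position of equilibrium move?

Dilution lowers every aqueous concentration by the same factor. Δn_aq = 0 − 4 = -4, so the system shifts toward the side with more dissolved moles — to the left.

left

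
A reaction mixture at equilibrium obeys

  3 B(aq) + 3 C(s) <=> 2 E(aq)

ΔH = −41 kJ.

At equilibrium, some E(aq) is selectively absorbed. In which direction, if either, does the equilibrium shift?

Removing E (aq), a product, drives the reaction to the right.

right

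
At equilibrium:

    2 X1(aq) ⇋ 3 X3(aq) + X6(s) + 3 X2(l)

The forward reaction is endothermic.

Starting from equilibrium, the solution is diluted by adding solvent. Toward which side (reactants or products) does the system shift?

right

Dilution lowers every aqueous concentration by the same factor. Δn_aq = 3 − 2 = +1, so the system shifts toward the side with more dissolved moles — to the right.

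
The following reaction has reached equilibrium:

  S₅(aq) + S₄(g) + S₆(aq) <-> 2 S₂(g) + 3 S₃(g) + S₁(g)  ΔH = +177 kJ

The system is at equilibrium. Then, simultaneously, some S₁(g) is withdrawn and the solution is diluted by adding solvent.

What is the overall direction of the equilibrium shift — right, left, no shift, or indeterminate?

Removing S₁ (g), a product, drives the reaction to the right.
Dilution lowers every aqueous concentration by the same factor. Δn_aq = 0 − 2 = -2, so the system shifts toward the side with more dissolved moles — to the left.
The individual effects push in opposite directions; without quantitative information the net direction cannot be determined.

cannot be determined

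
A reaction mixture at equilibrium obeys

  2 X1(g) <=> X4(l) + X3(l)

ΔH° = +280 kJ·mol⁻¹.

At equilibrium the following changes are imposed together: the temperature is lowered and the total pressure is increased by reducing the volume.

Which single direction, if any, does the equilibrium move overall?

cannot be determined

The forward reaction is endothermic. Lowering T favours the exothermic direction — shift to the left.
Gas moles: reactants 2, products 0 (Δn_gas = -2). Compression shifts the system toward the side with fewer moles of gas — to the right.
The individual effects push in opposite directions; without quantitative information the net direction cannot be determined.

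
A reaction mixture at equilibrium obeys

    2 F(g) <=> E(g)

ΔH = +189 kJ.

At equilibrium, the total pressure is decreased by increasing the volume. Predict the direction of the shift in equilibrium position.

left

Gas moles: reactants 2, products 1 (Δn_gas = -1). Expansion shifts the system toward the side with more moles of gas — to the left.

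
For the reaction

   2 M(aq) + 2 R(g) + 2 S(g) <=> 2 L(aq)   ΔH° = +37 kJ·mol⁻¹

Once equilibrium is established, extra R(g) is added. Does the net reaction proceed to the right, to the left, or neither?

Adding R (g), a reactant, drives the reaction to the right.

right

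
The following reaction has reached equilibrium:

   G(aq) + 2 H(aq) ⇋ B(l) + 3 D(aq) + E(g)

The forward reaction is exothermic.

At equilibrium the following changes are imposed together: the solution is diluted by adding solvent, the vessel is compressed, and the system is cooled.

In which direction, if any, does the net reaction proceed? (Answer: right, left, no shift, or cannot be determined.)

Dilution scales every aqueous concentration by the same factor. Δn_aq = 3 − 3 = 0, so Q is unchanged — no shift.
Gas moles: reactants 0, products 1 (Δn_gas = +1). Compression shifts the system toward the side with fewer moles of gas — to the left.
The forward reaction is exothermic. Lowering T favours the exothermic direction — shift to the right.
The individual effects push in opposite directions; without quantitative information the net direction cannot be determined.

cannot be determined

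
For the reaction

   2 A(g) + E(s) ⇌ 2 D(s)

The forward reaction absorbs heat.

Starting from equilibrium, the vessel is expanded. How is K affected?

unchanged

The equilibrium constant depends only on temperature. This perturbation may move the position of equilibrium, but since T is unchanged, K itself is unchanged.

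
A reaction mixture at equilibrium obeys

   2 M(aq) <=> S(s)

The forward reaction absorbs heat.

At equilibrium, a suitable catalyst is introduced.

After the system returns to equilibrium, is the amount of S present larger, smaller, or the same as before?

A catalyst speeds both forward and reverse rates equally; it changes neither Q nor K — no shift from this change.
No net shift occurs, so the amount of S is unchanged.

unchanged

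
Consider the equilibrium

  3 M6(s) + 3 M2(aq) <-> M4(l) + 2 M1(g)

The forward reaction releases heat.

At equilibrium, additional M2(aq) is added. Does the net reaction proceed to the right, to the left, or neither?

right

Adding M2 (aq), a reactant, drives the reaction to the right.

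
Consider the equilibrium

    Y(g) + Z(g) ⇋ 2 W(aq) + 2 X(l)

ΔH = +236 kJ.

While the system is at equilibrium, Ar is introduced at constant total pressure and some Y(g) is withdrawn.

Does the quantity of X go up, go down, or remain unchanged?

Adding inert gas at constant total pressure expands the volume and lowers every reacting partial pressure. With Δn_gas = 0 − 2 = -2, Q moves away from K toward the side with fewer gas moles, so the system shifts toward the side with more gas moles — to the left.
Removing Y (g), a reactant, drives the reaction to the left.
The net shift is to the left. X is a product, so its amount decreases.

decreases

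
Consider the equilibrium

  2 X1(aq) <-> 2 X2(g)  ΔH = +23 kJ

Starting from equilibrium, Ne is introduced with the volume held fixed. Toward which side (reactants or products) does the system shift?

At constant volume, adding an inert gas leaves every reacting species' partial pressure unchanged, so Q is unchanged — no shift from this change.

no shift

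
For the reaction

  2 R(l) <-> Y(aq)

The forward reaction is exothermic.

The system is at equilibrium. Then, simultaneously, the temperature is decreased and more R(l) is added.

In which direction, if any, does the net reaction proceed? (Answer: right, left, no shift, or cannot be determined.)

The forward reaction is exothermic. Lowering T favours the exothermic direction — shift to the right.
R is a pure liquid; its activity is 1 regardless of amount, so Q is unaffected — no shift from this change.
Only the nonzero effect(s) matter; the net shift is to the right.

right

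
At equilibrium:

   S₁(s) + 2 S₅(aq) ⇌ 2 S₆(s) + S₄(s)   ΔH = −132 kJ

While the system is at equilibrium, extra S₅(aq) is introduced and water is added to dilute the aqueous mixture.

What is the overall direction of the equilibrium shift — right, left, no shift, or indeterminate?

cannot be determined

Adding S₅ (aq), a reactant, drives the reaction to the right.
Dilution lowers every aqueous concentration by the same factor. Δn_aq = 0 − 2 = -2, so the system shifts toward the side with more dissolved moles — to the left.
The individual effects push in opposite directions; without quantitative information the net direction cannot be determined.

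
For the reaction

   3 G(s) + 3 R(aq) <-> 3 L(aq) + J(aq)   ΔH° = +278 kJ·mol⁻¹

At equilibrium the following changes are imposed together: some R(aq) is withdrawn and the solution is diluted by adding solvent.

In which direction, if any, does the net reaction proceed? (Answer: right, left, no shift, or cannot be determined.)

cannot be determined

Removing R (aq), a reactant, drives the reaction to the left.
Dilution lowers every aqueous concentration by the same factor. Δn_aq = 4 − 3 = +1, so the system shifts toward the side with more dissolved moles — to the right.
The individual effects push in opposite directions; without quantitative information the net direction cannot be determined.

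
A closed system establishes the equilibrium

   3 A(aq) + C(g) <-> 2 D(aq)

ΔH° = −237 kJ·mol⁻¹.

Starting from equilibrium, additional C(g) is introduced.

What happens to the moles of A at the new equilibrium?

decreases

Adding C (g), a reactant, drives the reaction to the right.
The net shift is to the right. A is a reactant, so its amount decreases.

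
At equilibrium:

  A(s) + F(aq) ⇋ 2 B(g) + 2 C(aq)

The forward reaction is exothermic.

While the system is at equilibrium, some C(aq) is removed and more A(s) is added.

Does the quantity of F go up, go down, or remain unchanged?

decreases

Removing C (aq), a product, drives the reaction to the right.
A is a pure solid; its activity is 1 regardless of amount, so Q is unaffected — no shift from this change.
The net shift is to the right. F is a reactant, so its amount decreases.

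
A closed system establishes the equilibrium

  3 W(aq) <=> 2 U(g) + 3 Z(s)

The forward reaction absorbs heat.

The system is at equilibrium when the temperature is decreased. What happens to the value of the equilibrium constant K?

K depends on temperature via the van 't Hoff relation. The forward reaction is endothermic, so lowering T decreases K.

decreases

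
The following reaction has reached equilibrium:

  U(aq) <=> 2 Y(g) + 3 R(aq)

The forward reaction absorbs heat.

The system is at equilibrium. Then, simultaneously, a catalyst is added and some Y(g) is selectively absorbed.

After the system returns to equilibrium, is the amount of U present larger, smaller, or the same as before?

decreases

A catalyst speeds both forward and reverse rates equally; it changes neither Q nor K — no shift from this change.
Removing Y (g), a product, drives the reaction to the right.
The net shift is to the right. U is a reactant, so its amount decreases.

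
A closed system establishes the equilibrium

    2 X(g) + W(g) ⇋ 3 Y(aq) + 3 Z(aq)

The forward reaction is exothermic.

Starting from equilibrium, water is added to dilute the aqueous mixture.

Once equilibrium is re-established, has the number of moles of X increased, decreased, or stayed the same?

Dilution lowers every aqueous concentration by the same factor. Δn_aq = 6 − 0 = +6, so the system shifts toward the side with more dissolved moles — to the right.
The net shift is to the right. X is a reactant, so its amount decreases.

decreases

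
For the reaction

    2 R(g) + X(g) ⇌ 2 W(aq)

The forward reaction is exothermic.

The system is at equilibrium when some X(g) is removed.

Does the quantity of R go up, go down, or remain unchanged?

increases

Removing X (g), a reactant, drives the reaction to the left.
The net shift is to the left. R is a reactant, so its amount increases.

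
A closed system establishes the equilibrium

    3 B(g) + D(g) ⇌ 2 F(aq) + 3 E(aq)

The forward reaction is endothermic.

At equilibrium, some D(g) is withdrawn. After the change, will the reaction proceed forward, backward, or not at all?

left

Removing D (g), a reactant, drives the reaction to the left.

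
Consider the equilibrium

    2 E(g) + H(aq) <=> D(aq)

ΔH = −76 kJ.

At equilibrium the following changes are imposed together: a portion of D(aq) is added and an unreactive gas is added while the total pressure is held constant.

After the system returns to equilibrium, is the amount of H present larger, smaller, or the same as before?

Adding D (aq), a product, drives the reaction to the left.
Adding inert gas at constant total pressure expands the volume and lowers every reacting partial pressure. With Δn_gas = 0 − 2 = -2, Q moves away from K toward the side with fewer gas moles, so the system shifts toward the side with more gas moles — to the left.
The net shift is to the left. H is a reactant, so its amount increases.

increases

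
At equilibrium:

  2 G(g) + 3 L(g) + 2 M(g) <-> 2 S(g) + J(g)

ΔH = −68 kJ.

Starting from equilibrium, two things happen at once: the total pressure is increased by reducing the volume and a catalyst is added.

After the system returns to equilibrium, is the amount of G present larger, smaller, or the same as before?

decreases

Gas moles: reactants 7, products 3 (Δn_gas = -4). Compression shifts the system toward the side with fewer moles of gas — to the right.
A catalyst speeds both forward and reverse rates equally; it changes neither Q nor K — no shift from this change.
The net shift is to the right. G is a reactant, so its amount decreases.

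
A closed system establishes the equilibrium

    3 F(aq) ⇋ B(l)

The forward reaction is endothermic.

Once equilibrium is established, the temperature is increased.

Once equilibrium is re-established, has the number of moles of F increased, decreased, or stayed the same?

The forward reaction is endothermic. Raising T favours the endothermic direction — shift to the right.
The net shift is to the right. F is a reactant, so its amount decreases.

decreases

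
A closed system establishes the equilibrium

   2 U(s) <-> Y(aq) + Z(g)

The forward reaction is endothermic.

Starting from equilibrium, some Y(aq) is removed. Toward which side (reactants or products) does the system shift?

right

Removing Y (aq), a product, drives the reaction to the right.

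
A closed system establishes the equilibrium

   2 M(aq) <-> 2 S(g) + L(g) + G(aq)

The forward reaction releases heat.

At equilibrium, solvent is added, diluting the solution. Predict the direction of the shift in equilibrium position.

left

Dilution lowers every aqueous concentration by the same factor. Δn_aq = 1 − 2 = -1, so the system shifts toward the side with more dissolved moles — to the left.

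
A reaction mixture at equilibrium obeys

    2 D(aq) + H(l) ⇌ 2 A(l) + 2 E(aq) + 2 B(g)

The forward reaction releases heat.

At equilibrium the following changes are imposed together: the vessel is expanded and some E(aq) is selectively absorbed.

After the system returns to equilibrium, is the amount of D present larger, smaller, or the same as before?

Gas moles: reactants 0, products 2 (Δn_gas = +2). Expansion shifts the system toward the side with more moles of gas — to the right.
Removing E (aq), a product, drives the reaction to the right.
The net shift is to the right. D is a reactant, so its amount decreases.

decreases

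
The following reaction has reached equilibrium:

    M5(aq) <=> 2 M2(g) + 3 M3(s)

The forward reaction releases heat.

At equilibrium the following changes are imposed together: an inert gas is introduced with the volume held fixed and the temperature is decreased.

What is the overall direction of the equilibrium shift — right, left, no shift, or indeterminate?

right

At constant volume, adding an inert gas leaves every reacting species' partial pressure unchanged, so Q is unchanged — no shift from this change.
The forward reaction is exothermic. Lowering T favours the exothermic direction — shift to the right.
Only the nonzero effect(s) matter; the net shift is to the right.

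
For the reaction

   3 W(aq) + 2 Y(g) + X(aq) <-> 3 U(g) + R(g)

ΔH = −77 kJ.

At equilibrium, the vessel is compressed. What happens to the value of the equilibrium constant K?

The equilibrium constant depends only on temperature. This perturbation may move the position of equilibrium, but since T is unchanged, K itself is unchanged.

unchanged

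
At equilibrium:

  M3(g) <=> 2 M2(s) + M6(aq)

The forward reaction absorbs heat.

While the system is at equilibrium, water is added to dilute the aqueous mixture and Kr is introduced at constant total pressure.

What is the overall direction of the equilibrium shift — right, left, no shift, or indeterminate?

cannot be determined

Dilution lowers every aqueous concentration by the same factor. Δn_aq = 1 − 0 = +1, so the system shifts toward the side with more dissolved moles — to the right.
Adding inert gas at constant total pressure expands the volume and lowers every reacting partial pressure. With Δn_gas = 0 − 1 = -1, Q moves away from K toward the side with fewer gas moles, so the system shifts toward the side with more gas moles — to the left.
The individual effects push in opposite directions; without quantitative information the net direction cannot be determined.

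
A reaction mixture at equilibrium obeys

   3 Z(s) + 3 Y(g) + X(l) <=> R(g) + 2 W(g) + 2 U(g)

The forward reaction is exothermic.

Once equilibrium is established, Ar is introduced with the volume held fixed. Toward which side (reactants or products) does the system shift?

no shift

At constant volume, adding an inert gas leaves every reacting species' partial pressure unchanged, so Q is unchanged — no shift from this change.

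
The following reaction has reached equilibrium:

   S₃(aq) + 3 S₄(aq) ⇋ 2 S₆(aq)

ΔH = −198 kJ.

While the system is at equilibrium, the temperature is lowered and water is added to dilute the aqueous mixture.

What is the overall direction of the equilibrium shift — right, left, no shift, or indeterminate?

The forward reaction is exothermic. Lowering T favours the exothermic direction — shift to the right.
Dilution lowers every aqueous concentration by the same factor. Δn_aq = 2 − 4 = -2, so the system shifts toward the side with more dissolved moles — to the left.
The individual effects push in opposite directions; without quantitative information the net direction cannot be determined.

cannot be determined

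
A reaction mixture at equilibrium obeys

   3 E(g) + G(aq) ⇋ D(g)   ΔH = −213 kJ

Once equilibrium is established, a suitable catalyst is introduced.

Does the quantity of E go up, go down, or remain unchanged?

A catalyst speeds both forward and reverse rates equally; it changes neither Q nor K — no shift from this change.
No net shift occurs, so the amount of E is unchanged.

unchanged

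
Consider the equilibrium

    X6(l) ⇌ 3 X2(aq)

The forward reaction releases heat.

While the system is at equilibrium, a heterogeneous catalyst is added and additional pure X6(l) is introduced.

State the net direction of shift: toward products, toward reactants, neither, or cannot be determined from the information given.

A catalyst speeds both forward and reverse rates equally; it changes neither Q nor K — no shift from this change.
X6 is a pure liquid; its activity is 1 regardless of amount, so Q is unaffected — no shift from this change.
None of the changes alters Q relative to K, so there is no net shift.

no shift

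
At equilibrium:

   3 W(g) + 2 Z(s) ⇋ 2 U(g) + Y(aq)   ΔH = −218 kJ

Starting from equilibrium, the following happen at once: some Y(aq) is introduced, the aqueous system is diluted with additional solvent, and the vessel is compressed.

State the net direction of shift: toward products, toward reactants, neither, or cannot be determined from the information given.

cannot be determined

Adding Y (aq), a product, drives the reaction to the left.
Dilution lowers every aqueous concentration by the same factor. Δn_aq = 1 − 0 = +1, so the system shifts toward the side with more dissolved moles — to the right.
Gas moles: reactants 3, products 2 (Δn_gas = -1). Compression shifts the system toward the side with fewer moles of gas — to the right.
The individual effects push in opposite directions; without quantitative information the net direction cannot be determined.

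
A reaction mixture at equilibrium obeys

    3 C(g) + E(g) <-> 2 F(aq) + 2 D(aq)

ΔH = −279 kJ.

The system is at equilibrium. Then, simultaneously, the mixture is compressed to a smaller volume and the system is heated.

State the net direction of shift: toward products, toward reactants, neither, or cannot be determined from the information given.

Gas moles: reactants 4, products 0 (Δn_gas = -4). Compression shifts the system toward the side with fewer moles of gas — to the right.
The forward reaction is exothermic. Raising T favours the endothermic direction — shift to the left.
The individual effects push in opposite directions; without quantitative information the net direction cannot be determined.

cannot be determined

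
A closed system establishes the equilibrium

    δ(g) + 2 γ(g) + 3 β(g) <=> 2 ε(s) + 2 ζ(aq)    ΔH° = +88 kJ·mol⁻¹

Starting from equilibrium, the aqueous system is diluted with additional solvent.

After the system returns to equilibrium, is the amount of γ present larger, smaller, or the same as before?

decreases

Dilution lowers every aqueous concentration by the same factor. Δn_aq = 2 − 0 = +2, so the system shifts toward the side with more dissolved moles — to the right.
The net shift is to the right. γ is a reactant, so its amount decreases.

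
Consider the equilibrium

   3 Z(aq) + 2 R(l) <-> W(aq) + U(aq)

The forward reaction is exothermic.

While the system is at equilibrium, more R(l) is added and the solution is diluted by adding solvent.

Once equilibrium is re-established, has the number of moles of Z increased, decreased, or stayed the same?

increases

R is a pure liquid; its activity is 1 regardless of amount, so Q is unaffected — no shift from this change.
Dilution lowers every aqueous concentration by the same factor. Δn_aq = 2 − 3 = -1, so the system shifts toward the side with more dissolved moles — to the left.
The net shift is to the left. Z is a reactant, so its amount increases.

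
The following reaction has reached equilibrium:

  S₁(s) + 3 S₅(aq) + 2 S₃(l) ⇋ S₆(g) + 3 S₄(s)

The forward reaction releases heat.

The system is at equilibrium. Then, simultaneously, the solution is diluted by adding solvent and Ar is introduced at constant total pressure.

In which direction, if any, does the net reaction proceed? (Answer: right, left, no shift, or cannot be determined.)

Dilution lowers every aqueous concentration by the same factor. Δn_aq = 0 − 3 = -3, so the system shifts toward the side with more dissolved moles — to the left.
Adding inert gas at constant total pressure expands the volume and lowers every reacting partial pressure. With Δn_gas = 1 − 0 = +1, Q moves away from K toward the side with fewer gas moles, so the system shifts toward the side with more gas moles — to the right.
The individual effects push in opposite directions; without quantitative information the net direction cannot be determined.

cannot be determined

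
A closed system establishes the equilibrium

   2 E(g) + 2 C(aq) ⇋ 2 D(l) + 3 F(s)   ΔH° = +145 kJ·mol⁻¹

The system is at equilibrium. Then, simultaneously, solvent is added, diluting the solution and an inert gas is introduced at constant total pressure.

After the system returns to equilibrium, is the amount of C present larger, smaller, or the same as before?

Dilution lowers every aqueous concentration by the same factor. Δn_aq = 0 − 2 = -2, so the system shifts toward the side with more dissolved moles — to the left.
Adding inert gas at constant total pressure expands the volume and lowers every reacting partial pressure. With Δn_gas = 0 − 2 = -2, Q moves away from K toward the side with fewer gas moles, so the system shifts toward the side with more gas moles — to the left.
The net shift is to the left. C is a reactant, so its amount increases.

increases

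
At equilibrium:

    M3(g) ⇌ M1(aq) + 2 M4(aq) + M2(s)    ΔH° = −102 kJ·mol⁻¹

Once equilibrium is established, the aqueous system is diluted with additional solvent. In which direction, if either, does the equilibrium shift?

Dilution lowers every aqueous concentration by the same factor. Δn_aq = 3 − 0 = +3, so the system shifts toward the side with more dissolved moles — to the right.

right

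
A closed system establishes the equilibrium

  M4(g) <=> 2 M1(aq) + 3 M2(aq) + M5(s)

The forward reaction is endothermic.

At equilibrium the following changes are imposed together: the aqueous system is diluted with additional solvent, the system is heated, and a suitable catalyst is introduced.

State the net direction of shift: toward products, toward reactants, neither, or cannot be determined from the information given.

right

Dilution lowers every aqueous concentration by the same factor. Δn_aq = 5 − 0 = +5, so the system shifts toward the side with more dissolved moles — to the right.
The forward reaction is endothermic. Raising T favours the endothermic direction — shift to the right.
A catalyst speeds both forward and reverse rates equally; it changes neither Q nor K — no shift from this change.
Only the nonzero effect(s) matter; the net shift is to the right.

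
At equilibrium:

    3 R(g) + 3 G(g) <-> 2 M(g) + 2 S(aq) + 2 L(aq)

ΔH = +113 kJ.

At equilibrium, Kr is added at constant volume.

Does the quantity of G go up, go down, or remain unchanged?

At constant volume, adding an inert gas leaves every reacting species' partial pressure unchanged, so Q is unchanged — no shift from this change.
No net shift occurs, so the amount of G is unchanged.

unchanged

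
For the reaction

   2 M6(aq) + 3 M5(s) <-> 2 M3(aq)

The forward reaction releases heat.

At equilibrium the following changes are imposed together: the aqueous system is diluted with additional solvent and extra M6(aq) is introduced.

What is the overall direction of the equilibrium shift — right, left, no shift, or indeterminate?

Dilution scales every aqueous concentration by the same factor. Δn_aq = 2 − 2 = 0, so Q is unchanged — no shift.
Adding M6 (aq), a reactant, drives the reaction to the right.
Only the nonzero effect(s) matter; the net shift is to the right.

right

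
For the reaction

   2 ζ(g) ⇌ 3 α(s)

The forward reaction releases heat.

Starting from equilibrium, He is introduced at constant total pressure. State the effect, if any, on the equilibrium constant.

unchanged

The equilibrium constant depends only on temperature. This perturbation may move the position of equilibrium, but since T is unchanged, K itself is unchanged.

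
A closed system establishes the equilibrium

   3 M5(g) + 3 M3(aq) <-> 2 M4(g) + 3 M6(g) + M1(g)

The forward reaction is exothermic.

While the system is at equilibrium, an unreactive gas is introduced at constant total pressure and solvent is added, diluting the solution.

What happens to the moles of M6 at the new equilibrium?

Adding inert gas at constant total pressure expands the volume and lowers every reacting partial pressure. With Δn_gas = 6 − 3 = +3, Q moves away from K toward the side with fewer gas moles, so the system shifts toward the side with more gas moles — to the right.
Dilution lowers every aqueous concentration by the same factor. Δn_aq = 0 − 3 = -3, so the system shifts toward the side with more dissolved moles — to the left.
The two effects oppose each other, so the net shift — and hence the change in M6 — cannot be determined from the given information.

cannot be determined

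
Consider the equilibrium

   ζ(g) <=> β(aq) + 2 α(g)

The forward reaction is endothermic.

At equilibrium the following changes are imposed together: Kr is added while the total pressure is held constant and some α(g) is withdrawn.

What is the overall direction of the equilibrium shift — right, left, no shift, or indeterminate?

Adding inert gas at constant total pressure expands the volume and lowers every reacting partial pressure. With Δn_gas = 2 − 1 = +1, Q moves away from K toward the side with fewer gas moles, so the system shifts toward the side with more gas moles — to the right.
Removing α (g), a product, drives the reaction to the right.
All effects act in the same direction — net shift to the right.

right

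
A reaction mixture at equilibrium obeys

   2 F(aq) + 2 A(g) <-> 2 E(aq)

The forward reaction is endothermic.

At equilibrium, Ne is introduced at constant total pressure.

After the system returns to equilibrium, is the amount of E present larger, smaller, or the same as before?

Adding inert gas at constant total pressure expands the volume and lowers every reacting partial pressure. With Δn_gas = 0 − 2 = -2, Q moves away from K toward the side with fewer gas moles, so the system shifts toward the side with more gas moles — to the left.
The net shift is to the left. E is a product, so its amount decreases.

decreases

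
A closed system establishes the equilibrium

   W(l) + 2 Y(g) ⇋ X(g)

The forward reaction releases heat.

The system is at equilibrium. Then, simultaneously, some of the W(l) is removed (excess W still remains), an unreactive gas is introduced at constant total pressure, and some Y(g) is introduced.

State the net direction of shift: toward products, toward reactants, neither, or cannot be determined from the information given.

cannot be determined

W is a pure liquid; its activity is 1 regardless of amount, so Q is unaffected — no shift from this change.
Adding inert gas at constant total pressure expands the volume and lowers every reacting partial pressure. With Δn_gas = 1 − 2 = -1, Q moves away from K toward the side with fewer gas moles, so the system shifts toward the side with more gas moles — to the left.
Adding Y (g), a reactant, drives the reaction to the right.
The individual effects push in opposite directions; without quantitative information the net direction cannot be determined.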